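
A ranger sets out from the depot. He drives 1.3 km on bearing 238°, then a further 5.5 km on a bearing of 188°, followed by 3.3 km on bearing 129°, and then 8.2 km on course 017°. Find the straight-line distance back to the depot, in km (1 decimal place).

3.1 km

Leg 1 (238°, 1.3 km): east 1.3 sin 238° = -1.10, north 1.3 cos 238° = -0.69
Leg 2 (188°, 5.5 km): east 5.5 sin 188° = -0.77, north 5.5 cos 188° = -5.45
Leg 3 (129°, 3.3 km): east 3.3 sin 129° = 2.56, north 3.3 cos 129° = -2.08
Leg 4 (017°, 8.2 km): east 8.2 sin 17° = 2.40, north 8.2 cos 17° = 7.84
Net: 3.09 east, -0.37 north. Distance = √((3.09)² + (-0.37)²) = 3.116 km.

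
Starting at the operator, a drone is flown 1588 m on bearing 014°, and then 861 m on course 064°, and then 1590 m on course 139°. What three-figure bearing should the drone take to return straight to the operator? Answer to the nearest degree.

252°

Leg 1 (014°, 1588 m): east 1588 sin 14° = 384.17, north 1588 cos 14° = 1540.83
Leg 2 (064°, 861 m): east 861 sin 64° = 773.86, north 861 cos 64° = 377.44
Leg 3 (139°, 1590 m): east 1590 sin 139° = 1043.13, north 1590 cos 139° = -1199.99
Net displacement: 2201.17 east, 718.28 north. Direction back to start is (-2201.17, -718.28): bearing = atan2(-2201.17, -718.28) mod 360° = 251.93° ≈ 252°.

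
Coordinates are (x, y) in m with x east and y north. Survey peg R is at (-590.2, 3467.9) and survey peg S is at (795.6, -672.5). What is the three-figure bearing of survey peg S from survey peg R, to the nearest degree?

Δeast = 795.6 − -590.2 = 1385.80; Δnorth = -672.5 − 3467.9 = -4140.40.
Bearing = atan2(Δeast, Δnorth) mod 360° = 161.49° ≈ 161°.

161°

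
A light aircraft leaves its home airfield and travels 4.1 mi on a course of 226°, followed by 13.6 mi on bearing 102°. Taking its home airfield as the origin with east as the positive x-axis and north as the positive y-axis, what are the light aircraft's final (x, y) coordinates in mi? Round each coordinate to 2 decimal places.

Leg 1 (226°, 4.1 mi): east 4.1 sin 226° = -2.95, north 4.1 cos 226° = -2.85
Leg 2 (102°, 13.6 mi): east 13.6 sin 102° = 13.30, north 13.6 cos 102° = -2.83
Summing: 10.35 mi east, -5.68 mi north → (10.35, -5.68).

(10.35, -5.68)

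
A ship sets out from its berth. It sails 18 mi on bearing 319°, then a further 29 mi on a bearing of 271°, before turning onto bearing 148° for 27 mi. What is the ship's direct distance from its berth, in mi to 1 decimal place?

Leg 1 (319°, 18 mi): east 18 sin 319° = -11.81, north 18 cos 319° = 13.58
Leg 2 (271°, 29 mi): east 29 sin 271° = -29.00, north 29 cos 271° = 0.51
Leg 3 (148°, 27 mi): east 27 sin 148° = 14.31, north 27 cos 148° = -22.90
Net: -26.50 east, -8.81 north. Distance = √((-26.50)² + (-8.81)²) = 27.922 mi.

27.9 mi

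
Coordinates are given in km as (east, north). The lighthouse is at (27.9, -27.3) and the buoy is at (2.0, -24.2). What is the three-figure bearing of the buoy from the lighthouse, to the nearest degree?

Δeast = 2.0 − 27.9 = -25.90; Δnorth = -24.2 − -27.3 = 3.10.
Bearing = atan2(Δeast, Δnorth) mod 360° = 276.83° ≈ 277°.

277°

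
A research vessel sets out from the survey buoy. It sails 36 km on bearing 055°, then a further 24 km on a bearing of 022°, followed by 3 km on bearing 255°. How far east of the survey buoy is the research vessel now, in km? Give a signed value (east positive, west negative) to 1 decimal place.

35.6 km

Leg 1 (055°, 36 km): east 36 sin 55° = 29.49, north 36 cos 55° = 20.65
Leg 2 (022°, 24 km): east 24 sin 22° = 8.99, north 24 cos 22° = 22.25
Leg 3 (255°, 3 km): east 3 sin 255° = -2.90, north 3 cos 255° = -0.78
Net east component: 35.58 km.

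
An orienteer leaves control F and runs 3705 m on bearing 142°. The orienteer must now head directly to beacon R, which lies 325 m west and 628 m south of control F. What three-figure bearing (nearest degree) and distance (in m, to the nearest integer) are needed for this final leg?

311°, 3470 m

Leg 1 (142°, 3705 m): east 3705 sin 142° = 2281.03, north 3705 cos 142° = -2919.58
Current position: (2281.03, -2919.58). Target: (-325, -628). Remaining: Δeast = -2606.03, Δnorth = 2291.58.
Bearing = atan2(-2606.03, 2291.58) mod 360° = 311.33°; distance = √((-2606.03)² + (2291.58)²) = 3470.261 m.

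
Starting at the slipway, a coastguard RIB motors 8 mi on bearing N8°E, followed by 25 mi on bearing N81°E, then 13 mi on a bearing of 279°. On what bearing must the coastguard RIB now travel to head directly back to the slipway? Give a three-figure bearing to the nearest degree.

223°

Leg 1 (N8°E, 8 mi): east 8 sin 8° = 1.11, north 8 cos 8° = 7.92
Leg 2 (N81°E, 25 mi): east 25 sin 81° = 24.69, north 25 cos 81° = 3.91
Leg 3 (279°, 13 mi): east 13 sin 279° = -12.84, north 13 cos 279° = 2.03
Net displacement: 12.97 east, 13.87 north. Direction back to start is (-12.97, -13.87): bearing = atan2(-12.97, -13.87) mod 360° = 223.08° ≈ 223°.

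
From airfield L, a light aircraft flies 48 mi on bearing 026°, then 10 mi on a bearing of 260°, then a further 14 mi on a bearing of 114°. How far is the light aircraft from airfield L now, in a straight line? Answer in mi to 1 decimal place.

43.0 mi

Leg 1 (026°, 48 mi): east 48 sin 26° = 21.04, north 48 cos 26° = 43.14
Leg 2 (260°, 10 mi): east 10 sin 260° = -9.85, north 10 cos 260° = -1.74
Leg 3 (114°, 14 mi): east 14 sin 114° = 12.79, north 14 cos 114° = -5.69
Net: 23.98 east, 35.71 north. Distance = √((23.98)² + (35.71)²) = 43.017 mi.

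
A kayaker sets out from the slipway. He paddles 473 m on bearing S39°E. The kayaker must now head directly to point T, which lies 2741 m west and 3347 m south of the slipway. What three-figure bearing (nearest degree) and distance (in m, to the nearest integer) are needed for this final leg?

Leg 1 (S39°E, 473 m): east 473 sin 141° = 297.67, north 473 cos 141° = -367.59
Current position: (297.67, -367.59). Target: (-2741, -3347). Remaining: Δeast = -3038.67, Δnorth = -2979.41.
Bearing = atan2(-3038.67, -2979.41) mod 360° = 225.56°; distance = √((-3038.67)² + (-2979.41)²) = 4255.630 m.

226°, 4256 m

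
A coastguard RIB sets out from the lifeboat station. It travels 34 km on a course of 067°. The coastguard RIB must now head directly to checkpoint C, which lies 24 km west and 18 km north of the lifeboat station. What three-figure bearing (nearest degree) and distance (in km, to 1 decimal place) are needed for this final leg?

Leg 1 (067°, 34 km): east 34 sin 67° = 31.30, north 34 cos 67° = 13.28
Current position: (31.30, 13.28). Target: (-24, 18). Remaining: Δeast = -55.30, Δnorth = 4.72.
Bearing = atan2(-55.30, 4.72) mod 360° = 274.87°; distance = √((-55.30)² + (4.72)²) = 55.498 km.

275°, 55.5 km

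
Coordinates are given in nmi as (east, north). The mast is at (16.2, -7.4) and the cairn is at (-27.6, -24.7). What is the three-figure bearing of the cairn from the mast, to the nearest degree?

Δeast = -27.6 − 16.2 = -43.80; Δnorth = -24.7 − -7.4 = -17.30.
Bearing = atan2(Δeast, Δnorth) mod 360° = 248.45° ≈ 248°.

248°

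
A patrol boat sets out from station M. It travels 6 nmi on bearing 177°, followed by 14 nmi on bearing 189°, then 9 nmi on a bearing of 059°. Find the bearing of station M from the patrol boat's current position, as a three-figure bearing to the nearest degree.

339°

Leg 1 (177°, 6 nmi): east 6 sin 177° = 0.31, north 6 cos 177° = -5.99
Leg 2 (189°, 14 nmi): east 14 sin 189° = -2.19, north 14 cos 189° = -13.83
Leg 3 (059°, 9 nmi): east 9 sin 59° = 7.71, north 9 cos 59° = 4.64
Net displacement: 5.84 east, -15.18 north. Direction back to start is (-5.84, 15.18): bearing = atan2(-5.84, 15.18) mod 360° = 338.97° ≈ 339°.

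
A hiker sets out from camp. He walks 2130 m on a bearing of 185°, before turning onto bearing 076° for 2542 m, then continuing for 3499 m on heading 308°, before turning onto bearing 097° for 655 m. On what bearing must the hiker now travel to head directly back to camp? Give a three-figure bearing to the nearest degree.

197°

Leg 1 (185°, 2130 m): east 2130 sin 185° = -185.64, north 2130 cos 185° = -2121.89
Leg 2 (076°, 2542 m): east 2542 sin 76° = 2466.49, north 2542 cos 76° = 614.97
Leg 3 (308°, 3499 m): east 3499 sin 308° = -2757.25, north 3499 cos 308° = 2154.20
Leg 4 (097°, 655 m): east 655 sin 97° = 650.12, north 655 cos 97° = -79.82
Net displacement: 173.72 east, 567.45 north. Direction back to start is (-173.72, -567.45): bearing = atan2(-173.72, -567.45) mod 360° = 197.02° ≈ 197°.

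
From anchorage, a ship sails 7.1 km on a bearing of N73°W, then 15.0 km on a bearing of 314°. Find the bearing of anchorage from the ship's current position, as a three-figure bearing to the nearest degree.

Leg 1 (N73°W, 7.1 km): east 7.1 sin 287° = -6.79, north 7.1 cos 287° = 2.08
Leg 2 (314°, 15.0 km): east 15.0 sin 314° = -10.79, north 15.0 cos 314° = 10.42
Net displacement: -17.58 east, 12.50 north. Direction back to start is (17.58, -12.50): bearing = atan2(17.58, -12.50) mod 360° = 125.41° ≈ 125°.

125°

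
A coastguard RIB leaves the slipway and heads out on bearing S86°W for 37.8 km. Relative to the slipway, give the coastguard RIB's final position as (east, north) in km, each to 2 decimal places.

Leg 1 (S86°W, 37.8 km): east 37.8 sin 266° = -37.71, north 37.8 cos 266° = -2.64
Summing: -37.71 km east, -2.64 km north → (-37.71, -2.64).

(-37.71, -2.64)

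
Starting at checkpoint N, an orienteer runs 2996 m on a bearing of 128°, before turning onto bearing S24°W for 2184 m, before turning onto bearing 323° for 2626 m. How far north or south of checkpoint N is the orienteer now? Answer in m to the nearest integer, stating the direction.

1742 m south

Leg 1 (128°, 2996 m): east 2996 sin 128° = 2360.88, north 2996 cos 128° = -1844.52
Leg 2 (S24°W, 2184 m): east 2184 sin 204° = -888.31, north 2184 cos 204° = -1995.18
Leg 3 (323°, 2626 m): east 2626 sin 323° = -1580.37, north 2626 cos 323° = 2097.22
Net north component: -1742.49 m.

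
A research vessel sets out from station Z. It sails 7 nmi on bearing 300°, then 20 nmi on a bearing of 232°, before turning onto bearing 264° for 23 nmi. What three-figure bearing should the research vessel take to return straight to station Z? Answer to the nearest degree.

Leg 1 (300°, 7 nmi): east 7 sin 300° = -6.06, north 7 cos 300° = 3.50
Leg 2 (232°, 20 nmi): east 20 sin 232° = -15.76, north 20 cos 232° = -12.31
Leg 3 (264°, 23 nmi): east 23 sin 264° = -22.87, north 23 cos 264° = -2.40
Net displacement: -44.70 east, -11.22 north. Direction back to start is (44.70, 11.22): bearing = atan2(44.70, 11.22) mod 360° = 75.91° ≈ 076°.

076°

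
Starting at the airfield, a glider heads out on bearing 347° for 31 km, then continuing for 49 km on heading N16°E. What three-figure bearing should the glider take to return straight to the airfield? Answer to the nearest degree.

Leg 1 (347°, 31 km): east 31 sin 347° = -6.97, north 31 cos 347° = 30.21
Leg 2 (N16°E, 49 km): east 49 sin 16° = 13.51, north 49 cos 16° = 47.10
Net displacement: 6.53 east, 77.31 north. Direction back to start is (-6.53, -77.31): bearing = atan2(-6.53, -77.31) mod 360° = 184.83° ≈ 185°.

185°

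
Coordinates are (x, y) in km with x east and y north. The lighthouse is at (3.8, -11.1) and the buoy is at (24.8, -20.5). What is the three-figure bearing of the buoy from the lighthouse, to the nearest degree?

Δeast = 24.8 − 3.8 = 21.00; Δnorth = -20.5 − -11.1 = -9.40.
Bearing = atan2(Δeast, Δnorth) mod 360° = 114.11° ≈ 114°.

114°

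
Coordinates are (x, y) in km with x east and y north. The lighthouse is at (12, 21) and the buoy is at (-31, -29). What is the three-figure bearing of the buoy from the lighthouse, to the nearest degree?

221°

Δeast = -31 − 12 = -43.00; Δnorth = -29 − 21 = -50.00.
Bearing = atan2(Δeast, Δnorth) mod 360° = 220.70° ≈ 221°.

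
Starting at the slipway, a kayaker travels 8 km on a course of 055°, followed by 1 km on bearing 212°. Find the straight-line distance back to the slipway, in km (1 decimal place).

Leg 1 (055°, 8 km): east 8 sin 55° = 6.55, north 8 cos 55° = 4.59
Leg 2 (212°, 1 km): east 1 sin 212° = -0.53, north 1 cos 212° = -0.85
Net: 6.02 east, 3.74 north. Distance = √((6.02)² + (3.74)²) = 7.090 km.

7.1 km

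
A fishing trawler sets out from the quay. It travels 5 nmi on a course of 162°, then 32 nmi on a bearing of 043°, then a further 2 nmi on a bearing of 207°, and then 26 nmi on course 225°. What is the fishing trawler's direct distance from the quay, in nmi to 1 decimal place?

4.4 nmi

Leg 1 (162°, 5 nmi): east 5 sin 162° = 1.55, north 5 cos 162° = -4.76
Leg 2 (043°, 32 nmi): east 32 sin 43° = 21.82, north 32 cos 43° = 23.40
Leg 3 (207°, 2 nmi): east 2 sin 207° = -0.91, north 2 cos 207° = -1.78
Leg 4 (225°, 26 nmi): east 26 sin 225° = -18.38, north 26 cos 225° = -18.38
Net: 4.08 east, -1.52 north. Distance = √((4.08)² + (-1.52)²) = 4.350 nmi.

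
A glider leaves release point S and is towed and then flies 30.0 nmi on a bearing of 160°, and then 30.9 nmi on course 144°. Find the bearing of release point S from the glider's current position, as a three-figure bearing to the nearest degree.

332°

Leg 1 (160°, 30.0 nmi): east 30.0 sin 160° = 10.26, north 30.0 cos 160° = -28.19
Leg 2 (144°, 30.9 nmi): east 30.9 sin 144° = 18.16, north 30.9 cos 144° = -25.00
Net displacement: 28.42 east, -53.19 north. Direction back to start is (-28.42, 53.19): bearing = atan2(-28.42, 53.19) mod 360° = 331.88° ≈ 332°.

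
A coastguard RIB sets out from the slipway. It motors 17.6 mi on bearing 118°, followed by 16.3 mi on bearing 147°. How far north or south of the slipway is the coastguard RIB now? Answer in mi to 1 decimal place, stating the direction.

Leg 1 (118°, 17.6 mi): east 17.6 sin 118° = 15.54, north 17.6 cos 118° = -8.26
Leg 2 (147°, 16.3 mi): east 16.3 sin 147° = 8.88, north 16.3 cos 147° = -13.67
Net north component: -21.93 mi.

21.9 mi south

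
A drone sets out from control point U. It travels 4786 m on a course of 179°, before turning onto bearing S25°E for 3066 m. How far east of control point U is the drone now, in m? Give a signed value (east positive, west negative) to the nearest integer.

Leg 1 (179°, 4786 m): east 4786 sin 179° = 83.53, north 4786 cos 179° = -4785.27
Leg 2 (S25°E, 3066 m): east 3066 sin 155° = 1295.75, north 3066 cos 155° = -2778.74
Net east component: 1379.27 m.

1379 m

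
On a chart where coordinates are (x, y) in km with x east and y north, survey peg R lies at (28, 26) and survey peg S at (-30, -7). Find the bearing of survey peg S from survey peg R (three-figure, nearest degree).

240°

Δeast = -30 − 28 = -58.00; Δnorth = -7 − 26 = -33.00.
Bearing = atan2(Δeast, Δnorth) mod 360° = 240.36° ≈ 240°.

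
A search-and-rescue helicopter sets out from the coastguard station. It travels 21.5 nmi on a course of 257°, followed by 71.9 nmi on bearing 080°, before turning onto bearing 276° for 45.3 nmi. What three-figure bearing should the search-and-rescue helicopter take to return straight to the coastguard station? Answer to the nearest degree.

Leg 1 (257°, 21.5 nmi): east 21.5 sin 257° = -20.95, north 21.5 cos 257° = -4.84
Leg 2 (080°, 71.9 nmi): east 71.9 sin 80° = 70.81, north 71.9 cos 80° = 12.49
Leg 3 (276°, 45.3 nmi): east 45.3 sin 276° = -45.05, north 45.3 cos 276° = 4.74
Net displacement: 4.81 east, 12.38 north. Direction back to start is (-4.81, -12.38): bearing = atan2(-4.81, -12.38) mod 360° = 201.21° ≈ 201°.

201°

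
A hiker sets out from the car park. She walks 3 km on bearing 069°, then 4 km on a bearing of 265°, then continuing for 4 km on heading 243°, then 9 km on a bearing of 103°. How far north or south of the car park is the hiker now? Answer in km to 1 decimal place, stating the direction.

3.1 km south

Leg 1 (069°, 3 km): east 3 sin 69° = 2.80, north 3 cos 69° = 1.08
Leg 2 (265°, 4 km): east 4 sin 265° = -3.98, north 4 cos 265° = -0.35
Leg 3 (243°, 4 km): east 4 sin 243° = -3.56, north 4 cos 243° = -1.82
Leg 4 (103°, 9 km): east 9 sin 103° = 8.77, north 9 cos 103° = -2.02
Net north component: -3.11 km.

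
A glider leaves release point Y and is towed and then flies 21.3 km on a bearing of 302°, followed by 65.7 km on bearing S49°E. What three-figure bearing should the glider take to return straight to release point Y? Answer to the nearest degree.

Leg 1 (302°, 21.3 km): east 21.3 sin 302° = -18.06, north 21.3 cos 302° = 11.29
Leg 2 (S49°E, 65.7 km): east 65.7 sin 131° = 49.58, north 65.7 cos 131° = -43.10
Net displacement: 31.52 east, -31.82 north. Direction back to start is (-31.52, 31.82): bearing = atan2(-31.52, 31.82) mod 360° = 315.27° ≈ 315°.

315°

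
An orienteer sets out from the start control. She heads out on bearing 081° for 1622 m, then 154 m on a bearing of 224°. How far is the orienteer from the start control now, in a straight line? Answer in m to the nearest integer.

Leg 1 (081°, 1622 m): east 1622 sin 81° = 1602.03, north 1622 cos 81° = 253.74
Leg 2 (224°, 154 m): east 154 sin 224° = -106.98, north 154 cos 224° = -110.78
Net: 1495.05 east, 142.96 north. Distance = √((1495.05)² + (142.96)²) = 1501.872 m.

1502 m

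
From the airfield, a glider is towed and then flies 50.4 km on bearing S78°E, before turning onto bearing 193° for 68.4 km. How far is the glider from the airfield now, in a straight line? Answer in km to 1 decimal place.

84.3 km

Leg 1 (S78°E, 50.4 km): east 50.4 sin 102° = 49.30, north 50.4 cos 102° = -10.48
Leg 2 (193°, 68.4 km): east 68.4 sin 193° = -15.39, north 68.4 cos 193° = -66.65
Net: 33.91 east, -77.13 north. Distance = √((33.91)² + (-77.13)²) = 84.252 km.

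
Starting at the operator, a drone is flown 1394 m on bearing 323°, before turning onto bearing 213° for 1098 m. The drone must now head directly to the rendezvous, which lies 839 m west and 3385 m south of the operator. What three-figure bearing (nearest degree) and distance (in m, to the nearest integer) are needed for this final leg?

171°, 3627 m

Leg 1 (323°, 1394 m): east 1394 sin 323° = -838.93, north 1394 cos 323° = 1113.30
Leg 2 (213°, 1098 m): east 1098 sin 213° = -598.01, north 1098 cos 213° = -920.86
Current position: (-1436.94, 192.44). Target: (-839, -3385). Remaining: Δeast = 597.94, Δnorth = -3577.44.
Bearing = atan2(597.94, -3577.44) mod 360° = 170.51°; distance = √((597.94)² + (-3577.44)²) = 3627.064 m.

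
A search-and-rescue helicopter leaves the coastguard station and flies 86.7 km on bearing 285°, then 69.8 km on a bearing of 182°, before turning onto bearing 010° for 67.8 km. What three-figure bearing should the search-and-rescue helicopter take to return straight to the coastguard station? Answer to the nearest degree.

105°

Leg 1 (285°, 86.7 km): east 86.7 sin 285° = -83.75, north 86.7 cos 285° = 22.44
Leg 2 (182°, 69.8 km): east 69.8 sin 182° = -2.44, north 69.8 cos 182° = -69.76
Leg 3 (010°, 67.8 km): east 67.8 sin 10° = 11.77, north 67.8 cos 10° = 66.77
Net displacement: -74.41 east, 19.45 north. Direction back to start is (74.41, -19.45): bearing = atan2(74.41, -19.45) mod 360° = 104.65° ≈ 105°.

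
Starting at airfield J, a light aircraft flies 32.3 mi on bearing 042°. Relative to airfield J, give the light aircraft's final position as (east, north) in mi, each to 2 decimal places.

(21.61, 24.00)

Leg 1 (042°, 32.3 mi): east 32.3 sin 42° = 21.61, north 32.3 cos 42° = 24.00
Summing: 21.61 mi east, 24.00 mi north → (21.61, 24.00).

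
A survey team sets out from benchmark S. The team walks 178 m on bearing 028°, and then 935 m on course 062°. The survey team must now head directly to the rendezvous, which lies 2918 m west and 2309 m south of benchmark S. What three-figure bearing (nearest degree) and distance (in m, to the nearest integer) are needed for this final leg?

Leg 1 (028°, 178 m): east 178 sin 28° = 83.57, north 178 cos 28° = 157.16
Leg 2 (062°, 935 m): east 935 sin 62° = 825.56, north 935 cos 62° = 438.96
Current position: (909.12, 596.12). Target: (-2918, -2309). Remaining: Δeast = -3827.12, Δnorth = -2905.12.
Bearing = atan2(-3827.12, -2905.12) mod 360° = 232.80°; distance = √((-3827.12)² + (-2905.12)²) = 4804.850 m.

233°, 4805 m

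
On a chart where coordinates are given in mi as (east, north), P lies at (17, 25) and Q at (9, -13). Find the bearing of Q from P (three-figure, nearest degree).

192°

Δeast = 9 − 17 = -8.00; Δnorth = -13 − 25 = -38.00.
Bearing = atan2(Δeast, Δnorth) mod 360° = 191.89° ≈ 192°.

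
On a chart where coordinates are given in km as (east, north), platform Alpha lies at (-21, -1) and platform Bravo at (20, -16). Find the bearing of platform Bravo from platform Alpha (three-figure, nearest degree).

Δeast = 20 − -21 = 41.00; Δnorth = -16 − -1 = -15.00.
Bearing = atan2(Δeast, Δnorth) mod 360° = 110.10° ≈ 110°.

110°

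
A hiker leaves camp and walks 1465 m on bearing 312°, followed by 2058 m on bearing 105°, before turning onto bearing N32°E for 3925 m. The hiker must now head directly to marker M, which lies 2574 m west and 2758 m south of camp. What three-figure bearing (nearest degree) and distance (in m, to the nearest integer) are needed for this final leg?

Leg 1 (312°, 1465 m): east 1465 sin 312° = -1088.71, north 1465 cos 312° = 980.28
Leg 2 (105°, 2058 m): east 2058 sin 105° = 1987.88, north 2058 cos 105° = -532.65
Leg 3 (N32°E, 3925 m): east 3925 sin 32° = 2079.93, north 3925 cos 32° = 3328.59
Current position: (2979.10, 3776.22). Target: (-2574, -2758). Remaining: Δeast = -5553.10, Δnorth = -6534.22.
Bearing = atan2(-5553.10, -6534.22) mod 360° = 220.36°; distance = √((-5553.10)² + (-6534.22)²) = 8575.133 m.

220°, 8575 m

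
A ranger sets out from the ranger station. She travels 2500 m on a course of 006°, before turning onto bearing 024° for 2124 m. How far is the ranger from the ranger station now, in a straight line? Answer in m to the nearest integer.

4567 m

Leg 1 (006°, 2500 m): east 2500 sin 6° = 261.32, north 2500 cos 6° = 2486.30
Leg 2 (024°, 2124 m): east 2124 sin 24° = 863.91, north 2124 cos 24° = 1940.37
Net: 1125.23 east, 4426.68 north. Distance = √((1125.23)² + (4426.68)²) = 4567.450 m.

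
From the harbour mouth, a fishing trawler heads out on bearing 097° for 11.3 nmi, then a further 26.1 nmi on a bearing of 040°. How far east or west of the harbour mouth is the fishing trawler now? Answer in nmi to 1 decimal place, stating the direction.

Leg 1 (097°, 11.3 nmi): east 11.3 sin 97° = 11.22, north 11.3 cos 97° = -1.38
Leg 2 (040°, 26.1 nmi): east 26.1 sin 40° = 16.78, north 26.1 cos 40° = 19.99
Net east component: 27.99 nmi.

28.0 nmi east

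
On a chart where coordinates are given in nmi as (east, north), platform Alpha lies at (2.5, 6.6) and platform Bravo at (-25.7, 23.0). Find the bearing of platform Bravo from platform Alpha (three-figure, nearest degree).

Δeast = -25.7 − 2.5 = -28.20; Δnorth = 23.0 − 6.6 = 16.40.
Bearing = atan2(Δeast, Δnorth) mod 360° = 300.18° ≈ 300°.

300°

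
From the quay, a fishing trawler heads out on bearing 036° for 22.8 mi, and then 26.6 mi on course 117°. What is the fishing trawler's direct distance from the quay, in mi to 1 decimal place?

Leg 1 (036°, 22.8 mi): east 22.8 sin 36° = 13.40, north 22.8 cos 36° = 18.45
Leg 2 (117°, 26.6 mi): east 26.6 sin 117° = 23.70, north 26.6 cos 117° = -12.08
Net: 37.10 east, 6.37 north. Distance = √((37.10)² + (6.37)²) = 37.645 mi.

37.6 mi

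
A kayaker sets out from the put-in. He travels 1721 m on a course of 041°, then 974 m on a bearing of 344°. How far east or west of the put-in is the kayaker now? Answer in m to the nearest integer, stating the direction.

Leg 1 (041°, 1721 m): east 1721 sin 41° = 1129.08, north 1721 cos 41° = 1298.86
Leg 2 (344°, 974 m): east 974 sin 344° = -268.47, north 974 cos 344° = 936.27
Net east component: 860.61 m.

861 m east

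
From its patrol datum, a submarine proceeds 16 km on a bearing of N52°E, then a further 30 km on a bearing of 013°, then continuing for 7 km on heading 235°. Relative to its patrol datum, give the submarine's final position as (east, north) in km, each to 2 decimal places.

Leg 1 (N52°E, 16 km): east 16 sin 52° = 12.61, north 16 cos 52° = 9.85
Leg 2 (013°, 30 km): east 30 sin 13° = 6.75, north 30 cos 13° = 29.23
Leg 3 (235°, 7 km): east 7 sin 235° = -5.73, north 7 cos 235° = -4.02
Summing: 13.62 km east, 35.07 km north → (13.62, 35.07).

(13.62, 35.07)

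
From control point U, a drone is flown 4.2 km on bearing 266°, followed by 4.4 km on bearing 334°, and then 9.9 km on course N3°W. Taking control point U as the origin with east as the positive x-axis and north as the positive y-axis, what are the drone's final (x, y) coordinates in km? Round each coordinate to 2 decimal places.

Leg 1 (266°, 4.2 km): east 4.2 sin 266° = -4.19, north 4.2 cos 266° = -0.29
Leg 2 (334°, 4.4 km): east 4.4 sin 334° = -1.93, north 4.4 cos 334° = 3.95
Leg 3 (N3°W, 9.9 km): east 9.9 sin 357° = -0.52, north 9.9 cos 357° = 9.89
Summing: -6.64 km east, 13.55 km north → (-6.64, 13.55).

(-6.64, 13.55)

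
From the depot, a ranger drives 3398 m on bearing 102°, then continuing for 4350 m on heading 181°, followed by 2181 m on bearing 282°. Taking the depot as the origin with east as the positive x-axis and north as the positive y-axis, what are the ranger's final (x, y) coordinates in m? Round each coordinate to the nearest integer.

Leg 1 (102°, 3398 m): east 3398 sin 102° = 3323.75, north 3398 cos 102° = -706.48
Leg 2 (181°, 4350 m): east 4350 sin 181° = -75.92, north 4350 cos 181° = -4349.34
Leg 3 (282°, 2181 m): east 2181 sin 282° = -2133.34, north 2181 cos 282° = 453.46
Summing: 1114.49 m east, -4602.37 m north → (1114, -4602).

(1114, -4602)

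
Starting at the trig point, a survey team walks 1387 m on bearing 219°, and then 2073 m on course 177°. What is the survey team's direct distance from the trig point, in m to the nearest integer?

Leg 1 (219°, 1387 m): east 1387 sin 219° = -872.87, north 1387 cos 219° = -1077.90
Leg 2 (177°, 2073 m): east 2073 sin 177° = 108.49, north 2073 cos 177° = -2070.16
Net: -764.37 east, -3148.06 north. Distance = √((-764.37)² + (-3148.06)²) = 3239.530 m.

3240 m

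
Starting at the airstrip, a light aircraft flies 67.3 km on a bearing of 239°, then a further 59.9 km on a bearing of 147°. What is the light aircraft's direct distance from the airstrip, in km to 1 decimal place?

Leg 1 (239°, 67.3 km): east 67.3 sin 239° = -57.69, north 67.3 cos 239° = -34.66
Leg 2 (147°, 59.9 km): east 59.9 sin 147° = 32.62, north 59.9 cos 147° = -50.24
Net: -25.06 east, -84.90 north. Distance = √((-25.06)² + (-84.90)²) = 88.521 km.

88.5 km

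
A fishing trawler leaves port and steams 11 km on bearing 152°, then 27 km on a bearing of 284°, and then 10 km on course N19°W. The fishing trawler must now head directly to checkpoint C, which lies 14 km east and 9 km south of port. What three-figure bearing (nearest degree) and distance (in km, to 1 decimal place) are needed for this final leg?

Leg 1 (152°, 11 km): east 11 sin 152° = 5.16, north 11 cos 152° = -9.71
Leg 2 (284°, 27 km): east 27 sin 284° = -26.20, north 27 cos 284° = 6.53
Leg 3 (N19°W, 10 km): east 10 sin 341° = -3.26, north 10 cos 341° = 9.46
Current position: (-24.29, 6.27). Target: (14, -9). Remaining: Δeast = 38.29, Δnorth = -15.27.
Bearing = atan2(38.29, -15.27) mod 360° = 111.75°; distance = √((38.29)² + (-15.27)²) = 41.224 km.

112°, 41.2 km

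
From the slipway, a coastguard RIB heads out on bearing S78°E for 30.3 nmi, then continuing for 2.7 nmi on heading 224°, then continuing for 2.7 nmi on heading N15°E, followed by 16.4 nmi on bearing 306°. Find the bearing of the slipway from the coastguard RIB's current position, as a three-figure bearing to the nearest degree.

Leg 1 (S78°E, 30.3 nmi): east 30.3 sin 102° = 29.64, north 30.3 cos 102° = -6.30
Leg 2 (224°, 2.7 nmi): east 2.7 sin 224° = -1.88, north 2.7 cos 224° = -1.94
Leg 3 (N15°E, 2.7 nmi): east 2.7 sin 15° = 0.70, north 2.7 cos 15° = 2.61
Leg 4 (306°, 16.4 nmi): east 16.4 sin 306° = -13.27, north 16.4 cos 306° = 9.64
Net displacement: 15.19 east, 4.01 north. Direction back to start is (-15.19, -4.01): bearing = atan2(-15.19, -4.01) mod 360° = 255.23° ≈ 255°.

255°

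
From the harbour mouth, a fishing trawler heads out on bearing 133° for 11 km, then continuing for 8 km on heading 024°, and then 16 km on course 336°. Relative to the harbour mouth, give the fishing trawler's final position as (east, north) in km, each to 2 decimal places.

Leg 1 (133°, 11 km): east 11 sin 133° = 8.04, north 11 cos 133° = -7.50
Leg 2 (024°, 8 km): east 8 sin 24° = 3.25, north 8 cos 24° = 7.31
Leg 3 (336°, 16 km): east 16 sin 336° = -6.51, north 16 cos 336° = 14.62
Summing: 4.79 km east, 14.42 km north → (4.79, 14.42).

(4.79, 14.42)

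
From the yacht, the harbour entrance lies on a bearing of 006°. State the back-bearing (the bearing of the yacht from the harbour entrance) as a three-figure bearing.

Back-bearing = 006° + 180° = 186°.

186°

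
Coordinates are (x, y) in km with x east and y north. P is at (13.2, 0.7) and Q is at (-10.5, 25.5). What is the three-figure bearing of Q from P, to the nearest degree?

316°

Δeast = -10.5 − 13.2 = -23.70; Δnorth = 25.5 − 0.7 = 24.80.
Bearing = atan2(Δeast, Δnorth) mod 360° = 316.30° ≈ 316°.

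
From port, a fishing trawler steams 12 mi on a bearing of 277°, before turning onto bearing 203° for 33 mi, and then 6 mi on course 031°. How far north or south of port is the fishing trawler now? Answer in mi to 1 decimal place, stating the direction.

Leg 1 (277°, 12 mi): east 12 sin 277° = -11.91, north 12 cos 277° = 1.46
Leg 2 (203°, 33 mi): east 33 sin 203° = -12.89, north 33 cos 203° = -30.38
Leg 3 (031°, 6 mi): east 6 sin 31° = 3.09, north 6 cos 31° = 5.14
Net north component: -23.77 mi.

23.8 mi south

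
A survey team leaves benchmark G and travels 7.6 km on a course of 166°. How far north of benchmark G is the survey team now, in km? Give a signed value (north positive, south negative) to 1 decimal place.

Leg 1 (166°, 7.6 km): east 7.6 sin 166° = 1.84, north 7.6 cos 166° = -7.37
Net north component: -7.37 km.

-7.4 km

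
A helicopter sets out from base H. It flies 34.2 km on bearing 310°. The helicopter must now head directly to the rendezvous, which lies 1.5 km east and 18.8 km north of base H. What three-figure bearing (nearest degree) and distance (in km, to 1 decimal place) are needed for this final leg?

097°, 27.9 km

Leg 1 (310°, 34.2 km): east 34.2 sin 310° = -26.20, north 34.2 cos 310° = 21.98
Current position: (-26.20, 21.98). Target: (1.5, 18.8). Remaining: Δeast = 27.70, Δnorth = -3.18.
Bearing = atan2(27.70, -3.18) mod 360° = 96.56°; distance = √((27.70)² + (-3.18)²) = 27.881 km.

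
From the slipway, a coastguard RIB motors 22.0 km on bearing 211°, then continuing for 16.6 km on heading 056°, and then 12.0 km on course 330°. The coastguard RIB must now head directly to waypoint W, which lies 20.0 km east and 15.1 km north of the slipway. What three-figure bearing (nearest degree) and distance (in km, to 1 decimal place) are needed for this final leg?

Leg 1 (211°, 22.0 km): east 22.0 sin 211° = -11.33, north 22.0 cos 211° = -18.86
Leg 2 (056°, 16.6 km): east 16.6 sin 56° = 13.76, north 16.6 cos 56° = 9.28
Leg 3 (330°, 12.0 km): east 12.0 sin 330° = -6.00, north 12.0 cos 330° = 10.39
Current position: (-3.57, 0.82). Target: (20.0, 15.1). Remaining: Δeast = 23.57, Δnorth = 14.28.
Bearing = atan2(23.57, 14.28) mod 360° = 58.78°; distance = √((23.57)² + (14.28)²) = 27.559 km.

059°, 27.6 km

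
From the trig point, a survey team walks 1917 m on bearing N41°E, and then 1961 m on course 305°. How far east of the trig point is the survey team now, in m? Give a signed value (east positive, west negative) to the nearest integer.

-349 m

Leg 1 (N41°E, 1917 m): east 1917 sin 41° = 1257.67, north 1917 cos 41° = 1446.78
Leg 2 (305°, 1961 m): east 1961 sin 305° = -1606.36, north 1961 cos 305° = 1124.78
Net east component: -348.69 m.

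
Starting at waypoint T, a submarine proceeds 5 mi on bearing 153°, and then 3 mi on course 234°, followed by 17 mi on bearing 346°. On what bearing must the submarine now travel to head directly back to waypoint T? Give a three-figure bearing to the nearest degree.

157°

Leg 1 (153°, 5 mi): east 5 sin 153° = 2.27, north 5 cos 153° = -4.46
Leg 2 (234°, 3 mi): east 3 sin 234° = -2.43, north 3 cos 234° = -1.76
Leg 3 (346°, 17 mi): east 17 sin 346° = -4.11, north 17 cos 346° = 16.50
Net displacement: -4.27 east, 10.28 north. Direction back to start is (4.27, -10.28): bearing = atan2(4.27, -10.28) mod 360° = 157.44° ≈ 157°.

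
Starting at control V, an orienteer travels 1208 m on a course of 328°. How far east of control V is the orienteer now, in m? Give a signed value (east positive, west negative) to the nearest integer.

-640 m

Leg 1 (328°, 1208 m): east 1208 sin 328° = -640.14, north 1208 cos 328° = 1024.44
Net east component: -640.14 m.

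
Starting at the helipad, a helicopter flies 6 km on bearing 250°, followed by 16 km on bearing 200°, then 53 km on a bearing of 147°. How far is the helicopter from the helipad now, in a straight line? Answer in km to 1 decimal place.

64.0 km

Leg 1 (250°, 6 km): east 6 sin 250° = -5.64, north 6 cos 250° = -2.05
Leg 2 (200°, 16 km): east 16 sin 200° = -5.47, north 16 cos 200° = -15.04
Leg 3 (147°, 53 km): east 53 sin 147° = 28.87, north 53 cos 147° = -44.45
Net: 17.76 east, -61.54 north. Distance = √((17.76)² + (-61.54)²) = 64.047 km.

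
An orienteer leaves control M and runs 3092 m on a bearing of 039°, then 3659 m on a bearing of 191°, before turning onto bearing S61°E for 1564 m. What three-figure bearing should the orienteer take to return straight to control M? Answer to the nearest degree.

307°

Leg 1 (039°, 3092 m): east 3092 sin 39° = 1945.86, north 3092 cos 39° = 2402.94
Leg 2 (191°, 3659 m): east 3659 sin 191° = -698.17, north 3659 cos 191° = -3591.77
Leg 3 (S61°E, 1564 m): east 1564 sin 119° = 1367.91, north 1564 cos 119° = -758.24
Net displacement: 2615.59 east, -1947.08 north. Direction back to start is (-2615.59, 1947.08): bearing = atan2(-2615.59, 1947.08) mod 360° = 306.66° ≈ 307°.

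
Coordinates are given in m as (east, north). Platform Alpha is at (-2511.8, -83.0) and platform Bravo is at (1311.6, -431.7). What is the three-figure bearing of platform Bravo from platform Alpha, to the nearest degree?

095°

Δeast = 1311.6 − -2511.8 = 3823.40; Δnorth = -431.7 − -83.0 = -348.70.
Bearing = atan2(Δeast, Δnorth) mod 360° = 95.21° ≈ 095°.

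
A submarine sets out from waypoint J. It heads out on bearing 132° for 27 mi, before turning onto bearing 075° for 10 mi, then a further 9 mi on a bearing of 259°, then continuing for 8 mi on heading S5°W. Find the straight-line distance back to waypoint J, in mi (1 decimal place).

32.3 mi

Leg 1 (132°, 27 mi): east 27 sin 132° = 20.06, north 27 cos 132° = -18.07
Leg 2 (075°, 10 mi): east 10 sin 75° = 9.66, north 10 cos 75° = 2.59
Leg 3 (259°, 9 mi): east 9 sin 259° = -8.83, north 9 cos 259° = -1.72
Leg 4 (S5°W, 8 mi): east 8 sin 185° = -0.70, north 8 cos 185° = -7.97
Net: 20.19 east, -25.17 north. Distance = √((20.19)² + (-25.17)²) = 32.265 mi.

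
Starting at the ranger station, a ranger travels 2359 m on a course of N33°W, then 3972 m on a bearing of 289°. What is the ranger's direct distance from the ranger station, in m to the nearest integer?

6009 m

Leg 1 (N33°W, 2359 m): east 2359 sin 327° = -1284.80, north 2359 cos 327° = 1978.42
Leg 2 (289°, 3972 m): east 3972 sin 289° = -3755.60, north 3972 cos 289° = 1293.16
Net: -5040.40 east, 3271.58 north. Distance = √((-5040.40)² + (3271.58)²) = 6009.069 m.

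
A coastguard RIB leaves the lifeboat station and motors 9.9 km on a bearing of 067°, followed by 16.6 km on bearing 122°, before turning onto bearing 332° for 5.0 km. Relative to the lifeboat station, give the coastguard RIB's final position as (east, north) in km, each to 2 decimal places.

(20.84, -0.51)

Leg 1 (067°, 9.9 km): east 9.9 sin 67° = 9.11, north 9.9 cos 67° = 3.87
Leg 2 (122°, 16.6 km): east 16.6 sin 122° = 14.08, north 16.6 cos 122° = -8.80
Leg 3 (332°, 5.0 km): east 5.0 sin 332° = -2.35, north 5.0 cos 332° = 4.41
Summing: 20.84 km east, -0.51 km north → (20.84, -0.51).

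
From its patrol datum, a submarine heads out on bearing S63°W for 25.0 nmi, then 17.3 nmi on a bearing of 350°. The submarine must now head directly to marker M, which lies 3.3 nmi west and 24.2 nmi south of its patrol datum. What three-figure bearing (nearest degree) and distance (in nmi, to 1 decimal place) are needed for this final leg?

Leg 1 (S63°W, 25.0 nmi): east 25.0 sin 243° = -22.28, north 25.0 cos 243° = -11.35
Leg 2 (350°, 17.3 nmi): east 17.3 sin 350° = -3.00, north 17.3 cos 350° = 17.04
Current position: (-25.28, 5.69). Target: (-3.3, -24.2). Remaining: Δeast = 21.98, Δnorth = -29.89.
Bearing = atan2(21.98, -29.89) mod 360° = 143.67°; distance = √((21.98)² + (-29.89)²) = 37.099 nmi.

144°, 37.1 nmi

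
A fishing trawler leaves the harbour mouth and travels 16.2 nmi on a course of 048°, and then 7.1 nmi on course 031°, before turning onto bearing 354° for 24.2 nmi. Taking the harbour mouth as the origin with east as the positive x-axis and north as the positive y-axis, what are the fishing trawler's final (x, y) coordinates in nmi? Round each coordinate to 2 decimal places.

(13.17, 40.99)

Leg 1 (048°, 16.2 nmi): east 16.2 sin 48° = 12.04, north 16.2 cos 48° = 10.84
Leg 2 (031°, 7.1 nmi): east 7.1 sin 31° = 3.66, north 7.1 cos 31° = 6.09
Leg 3 (354°, 24.2 nmi): east 24.2 sin 354° = -2.53, north 24.2 cos 354° = 24.07
Summing: 13.17 nmi east, 40.99 nmi north → (13.17, 40.99).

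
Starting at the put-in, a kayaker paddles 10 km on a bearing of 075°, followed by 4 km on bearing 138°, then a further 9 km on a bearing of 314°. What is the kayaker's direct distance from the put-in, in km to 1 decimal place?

8.3 km

Leg 1 (075°, 10 km): east 10 sin 75° = 9.66, north 10 cos 75° = 2.59
Leg 2 (138°, 4 km): east 4 sin 138° = 2.68, north 4 cos 138° = -2.97
Leg 3 (314°, 9 km): east 9 sin 314° = -6.47, north 9 cos 314° = 6.25
Net: 5.86 east, 5.87 north. Distance = √((5.86)² + (5.87)²) = 8.294 km.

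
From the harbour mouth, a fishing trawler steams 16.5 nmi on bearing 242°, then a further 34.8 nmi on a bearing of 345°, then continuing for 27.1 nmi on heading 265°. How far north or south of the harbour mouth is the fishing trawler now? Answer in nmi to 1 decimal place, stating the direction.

23.5 nmi north

Leg 1 (242°, 16.5 nmi): east 16.5 sin 242° = -14.57, north 16.5 cos 242° = -7.75
Leg 2 (345°, 34.8 nmi): east 34.8 sin 345° = -9.01, north 34.8 cos 345° = 33.61
Leg 3 (265°, 27.1 nmi): east 27.1 sin 265° = -27.00, north 27.1 cos 265° = -2.36
Net north component: 23.51 nmi.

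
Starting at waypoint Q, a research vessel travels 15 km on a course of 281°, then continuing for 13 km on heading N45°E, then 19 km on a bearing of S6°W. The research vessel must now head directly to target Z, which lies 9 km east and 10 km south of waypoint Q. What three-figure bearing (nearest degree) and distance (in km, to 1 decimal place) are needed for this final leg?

Leg 1 (281°, 15 km): east 15 sin 281° = -14.72, north 15 cos 281° = 2.86
Leg 2 (N45°E, 13 km): east 13 sin 45° = 9.19, north 13 cos 45° = 9.19
Leg 3 (S6°W, 19 km): east 19 sin 186° = -1.99, north 19 cos 186° = -18.90
Current position: (-7.52, -6.84). Target: (9, -10). Remaining: Δeast = 16.52, Δnorth = -3.16.
Bearing = atan2(16.52, -3.16) mod 360° = 100.83°; distance = √((16.52)² + (-3.16)²) = 16.817 km.

101°, 16.8 km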